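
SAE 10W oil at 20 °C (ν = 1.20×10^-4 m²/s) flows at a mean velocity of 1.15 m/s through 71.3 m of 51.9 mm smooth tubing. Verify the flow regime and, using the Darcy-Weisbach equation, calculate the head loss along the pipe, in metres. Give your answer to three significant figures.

h_f ≈ 11.9 m

Re = VD/ν = 1.15·0.05190/1.20×10^-4 = 497 → laminar (Re < 2300)
f = 64/Re = 0.1287
h_f = f(L/D)V²/(2g) = 0.1287·(71.3/0.05190)·1.15²/(2·9.81) = 11.92 m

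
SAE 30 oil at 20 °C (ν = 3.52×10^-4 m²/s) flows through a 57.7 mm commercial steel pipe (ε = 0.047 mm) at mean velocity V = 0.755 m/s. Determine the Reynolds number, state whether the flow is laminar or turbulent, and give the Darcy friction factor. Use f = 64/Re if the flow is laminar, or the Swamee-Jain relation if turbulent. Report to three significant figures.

Re = VD/ν = 0.7550·0.0577/3.52×10^-4 = 124
Re < 2300 → laminar → f = 64/Re = 0.5171

Re ≈ 124; laminar; f = 64/Re ≈ 0.517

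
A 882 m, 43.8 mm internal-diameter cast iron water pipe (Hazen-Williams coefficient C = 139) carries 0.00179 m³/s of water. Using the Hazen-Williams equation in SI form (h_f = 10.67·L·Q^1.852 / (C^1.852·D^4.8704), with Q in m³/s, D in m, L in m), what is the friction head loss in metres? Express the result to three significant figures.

h_f ≈ 34.2 m

h_f = 10.67·882·0.00179^1.852 / (139^1.852·0.0438^4.8704) = 34.17 m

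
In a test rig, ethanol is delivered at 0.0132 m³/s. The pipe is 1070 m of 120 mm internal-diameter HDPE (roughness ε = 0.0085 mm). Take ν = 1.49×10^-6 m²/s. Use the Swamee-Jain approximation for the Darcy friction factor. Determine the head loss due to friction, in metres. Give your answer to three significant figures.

V = 4Q/(πD²) = 4·0.0132/(π·0.120²) = 1.167 m/s
Re = VD/ν = 1.167·0.120/1.49×10^-6 = 9.40×10^4 → turbulent
ε/D = 0.0085/120 = 7.08×10^-5
Swamee-Jain: f = 0.01850
h_f = f(L/D)V²/(2g) = 0.01850·(1070/0.120)·1.167²/(2·9.81) = 11.46 m

h_f ≈ 11.5 m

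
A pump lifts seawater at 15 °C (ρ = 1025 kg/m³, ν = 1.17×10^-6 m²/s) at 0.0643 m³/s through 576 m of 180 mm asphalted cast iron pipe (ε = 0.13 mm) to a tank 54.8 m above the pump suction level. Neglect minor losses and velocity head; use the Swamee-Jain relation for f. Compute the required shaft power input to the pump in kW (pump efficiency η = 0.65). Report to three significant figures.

P_shaft ≈ 74.4 kW

V = 4Q/(πD²) = 2.527 m/s; Re = 3.89×10^5; ε/D = 7.22×10^-4; f = 0.01924
h_f = f(L/D)V²/2g = 20.04 m
Total head H = z + h_f = 54.8 + 20.04 = 74.84 m
P_hyd = ρgQH = 1025·9.81·0.0643·74.84 = 48.39 kW
P_shaft = P_hyd/η = 48.39/0.65 = 74.44 kW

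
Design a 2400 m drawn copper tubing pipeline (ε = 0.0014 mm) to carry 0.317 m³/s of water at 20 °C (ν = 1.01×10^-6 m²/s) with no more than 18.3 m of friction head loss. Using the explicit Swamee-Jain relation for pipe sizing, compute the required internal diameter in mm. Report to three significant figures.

Swamee-Jain (Type III): D = 0.66·[ε^1.25·(LQ²/(gh_f))^4.75 + ν·Q^9.4·(L/(gh_f))^5.2]^0.04
LQ²/(gh_f) = 1.343; L/(gh_f) = 13.37
Term 1 = ε^1.25·(…)^4.75 = 1.96×10^-7; Term 2 = ν·Q^9.4·(…)^5.2 = 1.48×10^-5
D = 0.66·(1.96×10^-7 + 1.48×10^-5)^0.04 = 0.4232 m = 423 mm
Check: V = 2.25 m/s, Re = 9.44×10^5, f = 0.01180, h_f = 17.3 m ≈ 18.3 m ✓

D ≈ 423 mm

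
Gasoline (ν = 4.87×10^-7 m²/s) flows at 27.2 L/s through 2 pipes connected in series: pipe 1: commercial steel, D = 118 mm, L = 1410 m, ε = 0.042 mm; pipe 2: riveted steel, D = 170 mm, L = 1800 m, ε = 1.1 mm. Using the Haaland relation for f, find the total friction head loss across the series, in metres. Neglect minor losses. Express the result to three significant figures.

H ≈ 87.5 m

Pipe 1: V = 2.487 m/s, Re = 6.03×10^5, ε/D = 3.56×10^-4, f = 0.01642, h_1 = f(L/D)V²/2g = 61.88 m
Pipe 2: V = 1.198 m/s, Re = 4.18×10^5, ε/D = 0.00647, f = 0.03313, h_2 = f(L/D)V²/2g = 25.67 m
Series → Q common, losses add: H = Σh = 87.55 m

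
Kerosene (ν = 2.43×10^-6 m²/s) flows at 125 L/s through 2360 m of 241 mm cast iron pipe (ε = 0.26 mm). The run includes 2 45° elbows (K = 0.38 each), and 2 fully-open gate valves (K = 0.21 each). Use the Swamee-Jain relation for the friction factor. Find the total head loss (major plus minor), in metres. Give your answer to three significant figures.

V = 4Q/(πD²) = 2.740 m/s; V²/2g = 0.3827 m
Re = 2.72×10^5, ε/D = 0.00108 → f = 0.02116 (Swamee-Jain)
Major: h_f = f(L/D)·V²/2g = 0.02116·9793·0.3827 = 79.30 m
Minor: ΣK = 1.18; h_m = ΣK·V²/2g = 0.4516 m
Total H_L = 79.30 + 0.4516 = 79.75 m

H_L ≈ 79.8 m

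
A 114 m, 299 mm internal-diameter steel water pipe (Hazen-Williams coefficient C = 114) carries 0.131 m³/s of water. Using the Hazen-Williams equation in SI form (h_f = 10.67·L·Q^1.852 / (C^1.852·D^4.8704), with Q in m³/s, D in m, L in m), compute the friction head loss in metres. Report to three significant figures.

h_f = 10.67·114·0.131^1.852 / (114^1.852·0.299^4.8704) = 1.565 m

h_f ≈ 1.57 m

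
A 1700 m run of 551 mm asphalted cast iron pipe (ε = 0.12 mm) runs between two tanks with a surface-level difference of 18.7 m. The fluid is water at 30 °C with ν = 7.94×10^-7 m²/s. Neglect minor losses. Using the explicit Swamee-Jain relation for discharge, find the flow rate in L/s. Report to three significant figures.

Swamee-Jain (Type II): Q = -0.965·√(gD⁵h_f/L)·ln[ε/(3.7D) + √(3.17ν²L/(gD³h_f))]
√(gD⁵h_f/L) = √(9.81·0.551⁵·18.7/1700) = 0.07403
ε/(3.7D) = 5.89×10^-5; √(3.17ν²L/(gD³h_f)) = 1.05×10^-5
Q = -0.965·0.07403·ln(6.938×10^-5) = 0.6841 m³/s
Check: V = 2.87 m/s, Re = 1.99×10^6, f = 0.01453, h_f = 18.8 m ≈ 18.7 m ✓

Q ≈ 684 L/s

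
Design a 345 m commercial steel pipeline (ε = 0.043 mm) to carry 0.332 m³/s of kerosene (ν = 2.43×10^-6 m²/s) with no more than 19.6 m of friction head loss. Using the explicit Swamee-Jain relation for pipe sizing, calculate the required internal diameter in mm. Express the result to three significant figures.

D ≈ 302 mm

Swamee-Jain (Type III): D = 0.66·[ε^1.25·(LQ²/(gh_f))^4.75 + ν·Q^9.4·(L/(gh_f))^5.2]^0.04
LQ²/(gh_f) = 0.1978; L/(gh_f) = 1.794
Term 1 = ε^1.25·(…)^4.75 = 1.58×10^-9; Term 2 = ν·Q^9.4·(…)^5.2 = 1.60×10^-9
D = 0.66·(1.58×10^-9 + 1.60×10^-9)^0.04 = 0.3018 m = 302 mm
Check: V = 4.64 m/s, Re = 5.76×10^5, f = 0.01474, h_f = 18.5 m ≈ 19.6 m ✓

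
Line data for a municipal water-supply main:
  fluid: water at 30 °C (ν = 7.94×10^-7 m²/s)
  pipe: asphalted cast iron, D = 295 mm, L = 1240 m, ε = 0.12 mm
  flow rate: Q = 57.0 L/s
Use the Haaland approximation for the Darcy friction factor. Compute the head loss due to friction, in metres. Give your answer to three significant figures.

V = 4Q/(πD²) = 4·0.0570/(π·0.295²) = 0.8340 m/s
Re = VD/ν = 0.8340·0.295/7.94×10^-7 = 3.10×10^5 → turbulent
ε/D = 0.12/295 = 4.07×10^-4
Haaland: f = 0.01747
h_f = f(L/D)V²/(2g) = 0.01747·(1240/0.295)·0.8340²/(2·9.81) = 2.603 m

h_f ≈ 2.60 m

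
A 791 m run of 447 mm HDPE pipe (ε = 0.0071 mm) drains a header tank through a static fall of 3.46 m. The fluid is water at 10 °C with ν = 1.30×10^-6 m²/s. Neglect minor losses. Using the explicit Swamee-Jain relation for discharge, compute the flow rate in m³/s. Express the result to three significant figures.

Q ≈ 0.269 m³/s

Swamee-Jain (Type II): Q = -0.965·√(gD⁵h_f/L)·ln[ε/(3.7D) + √(3.17ν²L/(gD³h_f))]
√(gD⁵h_f/L) = √(9.81·0.447⁵·3.46/791) = 0.02767
ε/(3.7D) = 4.29×10^-6; √(3.17ν²L/(gD³h_f)) = 3.74×10^-5
Q = -0.965·0.02767·ln(4.168×10^-5) = 0.2693 m³/s
Check: V = 1.72 m/s, Re = 5.90×10^5, f = 0.01299, h_f = 3.45 m ≈ 3.46 m ✓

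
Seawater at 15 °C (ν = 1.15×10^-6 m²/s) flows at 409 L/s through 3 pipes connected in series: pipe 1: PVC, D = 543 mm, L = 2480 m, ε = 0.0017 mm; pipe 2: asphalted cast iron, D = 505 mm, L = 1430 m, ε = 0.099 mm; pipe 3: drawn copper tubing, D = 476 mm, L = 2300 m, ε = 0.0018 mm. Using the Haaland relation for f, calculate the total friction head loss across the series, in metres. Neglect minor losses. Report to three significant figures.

Pipe 1: V = 1.766 m/s, Re = 8.34×10^5, ε/D = 3.13×10^-6, f = 0.01199, h_1 = f(L/D)V²/2g = 8.709 m
Pipe 2: V = 2.042 m/s, Re = 8.97×10^5, ε/D = 1.96×10^-4, f = 0.01464, h_2 = f(L/D)V²/2g = 8.812 m
Pipe 3: V = 2.298 m/s, Re = 9.51×10^5, ε/D = 3.78×10^-6, f = 0.01175, h_3 = f(L/D)V²/2g = 15.28 m
Series → Q common, losses add: H = Σh = 32.80 m

H ≈ 32.8 m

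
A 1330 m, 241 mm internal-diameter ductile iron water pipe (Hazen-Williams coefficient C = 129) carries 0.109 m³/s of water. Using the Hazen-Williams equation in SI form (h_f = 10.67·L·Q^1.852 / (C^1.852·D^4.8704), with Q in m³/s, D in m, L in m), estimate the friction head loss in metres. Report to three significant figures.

h_f ≈ 29.5 m

h_f = 10.67·1330·0.109^1.852 / (129^1.852·0.241^4.8704) = 29.54 m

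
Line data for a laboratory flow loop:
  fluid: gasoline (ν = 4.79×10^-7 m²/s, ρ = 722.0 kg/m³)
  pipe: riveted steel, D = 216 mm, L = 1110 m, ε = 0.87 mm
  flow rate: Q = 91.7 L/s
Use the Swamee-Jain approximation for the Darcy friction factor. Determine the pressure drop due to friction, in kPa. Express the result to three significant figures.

Δp ≈ 333 kPa

V = 4Q/(πD²) = 4·0.0917/(π·0.216²) = 2.502 m/s
Re = VD/ν = 2.502·0.216/4.79×10^-7 = 1.13×10^6 → turbulent
ε/D = 0.87/216 = 0.00403
Swamee-Jain: f = 0.02863
h_f = f(L/D)V²/(2g) = 0.02863·(1110/0.216)·2.502²/(2·9.81) = 46.96 m
Δp = ρg·h_f = 722.0·9.81·46.96 = 332.6 kPa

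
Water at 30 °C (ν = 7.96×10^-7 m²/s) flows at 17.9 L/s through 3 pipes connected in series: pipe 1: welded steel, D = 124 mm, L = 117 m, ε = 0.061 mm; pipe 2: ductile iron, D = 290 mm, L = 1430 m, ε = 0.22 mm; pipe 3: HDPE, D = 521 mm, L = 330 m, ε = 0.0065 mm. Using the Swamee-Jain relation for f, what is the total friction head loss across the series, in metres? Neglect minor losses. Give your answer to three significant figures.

H ≈ 2.37 m

Pipe 1: V = 1.482 m/s, Re = 2.31×10^5, ε/D = 4.92×10^-4, f = 0.01866, h_1 = f(L/D)V²/2g = 1.971 m
Pipe 2: V = 0.2710 m/s, Re = 9.87×10^4, ε/D = 7.59×10^-4, f = 0.02149, h_2 = f(L/D)V²/2g = 0.3967 m
Pipe 3: V = 0.08396 m/s, Re = 5.50×10^4, ε/D = 1.25×10^-5, f = 0.02038, h_3 = f(L/D)V²/2g = 0.004638 m
Series → Q common, losses add: H = Σh = 2.373 m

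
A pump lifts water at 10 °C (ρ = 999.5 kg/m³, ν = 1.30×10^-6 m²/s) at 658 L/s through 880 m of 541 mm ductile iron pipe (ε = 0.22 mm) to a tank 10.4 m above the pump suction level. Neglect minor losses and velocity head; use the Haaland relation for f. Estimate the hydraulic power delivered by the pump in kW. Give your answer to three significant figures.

V = 4Q/(πD²) = 2.862 m/s; Re = 1.19×10^6; ε/D = 4.07×10^-4; f = 0.01642
h_f = f(L/D)V²/2g = 11.15 m
Total head H = z + h_f = 10.4 + 11.15 = 21.55 m
P_hyd = ρgQH = 999.5·9.81·0.658·21.55 = 139.0 kW

P_hyd ≈ 139 kW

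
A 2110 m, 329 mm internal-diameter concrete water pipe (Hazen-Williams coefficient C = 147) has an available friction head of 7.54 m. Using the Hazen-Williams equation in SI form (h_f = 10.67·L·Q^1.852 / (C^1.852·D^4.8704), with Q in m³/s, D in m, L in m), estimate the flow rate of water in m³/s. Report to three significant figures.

Rearranging: Q = [h_f·C^1.852·D^4.8704 / (10.67·L)]^(1/1.852)
Q = [7.54·147^1.852·0.329^4.8704 / (10.67·2110)]^0.540 = 0.1050 m³/s

Q ≈ 0.105 m³/s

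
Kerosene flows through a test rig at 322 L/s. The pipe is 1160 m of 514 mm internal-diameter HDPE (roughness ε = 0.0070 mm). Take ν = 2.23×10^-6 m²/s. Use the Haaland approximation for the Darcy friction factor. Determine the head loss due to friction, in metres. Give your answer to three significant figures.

h_f ≈ 3.88 m

V = 4Q/(πD²) = 4·0.322/(π·0.514²) = 1.552 m/s
Re = VD/ν = 1.552·0.514/2.23×10^-6 = 3.58×10^5 → turbulent
ε/D = 0.0070/514 = 1.36×10^-5
Haaland: f = 0.01401
h_f = f(L/D)V²/(2g) = 0.01401·(1160/0.514)·1.552²/(2·9.81) = 3.880 m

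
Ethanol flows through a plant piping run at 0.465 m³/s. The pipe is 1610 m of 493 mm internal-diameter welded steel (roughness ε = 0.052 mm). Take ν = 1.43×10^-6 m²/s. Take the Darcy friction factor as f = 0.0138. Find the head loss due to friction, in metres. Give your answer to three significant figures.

h_f ≈ 13.6 m

V = 4Q/(πD²) = 4·0.465/(π·0.493²) = 2.436 m/s
h_f = f(L/D)V²/(2g) = 0.01380·(1610/0.493)·2.436²/(2·9.81) = 13.63 m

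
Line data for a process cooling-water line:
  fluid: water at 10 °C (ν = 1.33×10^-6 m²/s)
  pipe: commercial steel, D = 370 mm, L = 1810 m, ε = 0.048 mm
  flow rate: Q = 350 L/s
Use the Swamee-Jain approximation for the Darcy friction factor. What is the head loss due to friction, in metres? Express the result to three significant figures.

h_f ≈ 37.1 m

V = 4Q/(πD²) = 4·0.350/(π·0.370²) = 3.255 m/s
Re = VD/ν = 3.255·0.370/1.33×10^-6 = 9.06×10^5 → turbulent
ε/D = 0.048/370 = 1.30×10^-4
Swamee-Jain: f = 0.01403
h_f = f(L/D)V²/(2g) = 0.01403·(1810/0.370)·3.255²/(2·9.81) = 37.06 m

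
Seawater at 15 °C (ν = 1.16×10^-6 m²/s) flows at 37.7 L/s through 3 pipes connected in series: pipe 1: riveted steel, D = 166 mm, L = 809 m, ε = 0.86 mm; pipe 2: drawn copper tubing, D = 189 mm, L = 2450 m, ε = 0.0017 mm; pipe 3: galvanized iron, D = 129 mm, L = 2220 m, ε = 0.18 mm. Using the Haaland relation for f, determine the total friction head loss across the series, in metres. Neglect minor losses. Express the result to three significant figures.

H ≈ 202 m

Pipe 1: V = 1.742 m/s, Re = 2.49×10^5, ε/D = 0.00518, f = 0.03110, h_1 = f(L/D)V²/2g = 23.44 m
Pipe 2: V = 1.344 m/s, Re = 2.19×10^5, ε/D = 8.99×10^-6, f = 0.01529, h_2 = f(L/D)V²/2g = 18.24 m
Pipe 3: V = 2.885 m/s, Re = 3.21×10^5, ε/D = 0.00140, f = 0.02201, h_3 = f(L/D)V²/2g = 160.6 m
Series → Q common, losses add: H = Σh = 202.3 m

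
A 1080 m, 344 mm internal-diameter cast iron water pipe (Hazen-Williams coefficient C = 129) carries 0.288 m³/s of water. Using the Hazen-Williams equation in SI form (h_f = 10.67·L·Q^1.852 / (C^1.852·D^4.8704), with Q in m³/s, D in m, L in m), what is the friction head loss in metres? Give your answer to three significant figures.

h_f ≈ 25.6 m

h_f = 10.67·1080·0.288^1.852 / (129^1.852·0.344^4.8704) = 25.63 m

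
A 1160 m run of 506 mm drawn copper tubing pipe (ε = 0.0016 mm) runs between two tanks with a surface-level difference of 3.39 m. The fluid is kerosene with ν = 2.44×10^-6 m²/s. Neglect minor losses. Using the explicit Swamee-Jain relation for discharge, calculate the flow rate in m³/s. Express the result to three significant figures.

Swamee-Jain (Type II): Q = -0.965·√(gD⁵h_f/L)·ln[ε/(3.7D) + √(3.17ν²L/(gD³h_f))]
√(gD⁵h_f/L) = √(9.81·0.506⁵·3.39/1160) = 0.03084
ε/(3.7D) = 8.55×10^-7; √(3.17ν²L/(gD³h_f)) = 7.13×10^-5
Q = -0.965·0.03084·ln(7.214×10^-5) = 0.2838 m³/s
Check: V = 1.41 m/s, Re = 2.93×10^5, f = 0.01448, h_f = 3.37 m ≈ 3.39 m ✓

Q ≈ 0.284 m³/s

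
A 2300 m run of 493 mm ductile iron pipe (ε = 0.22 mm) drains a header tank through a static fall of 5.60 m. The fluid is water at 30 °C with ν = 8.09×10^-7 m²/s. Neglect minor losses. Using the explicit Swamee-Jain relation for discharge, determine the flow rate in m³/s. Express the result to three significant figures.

Q ≈ 0.225 m³/s

Swamee-Jain (Type II): Q = -0.965·√(gD⁵h_f/L)·ln[ε/(3.7D) + √(3.17ν²L/(gD³h_f))]
√(gD⁵h_f/L) = √(9.81·0.493⁵·5.60/2300) = 0.02637
ε/(3.7D) = 1.21×10^-4; √(3.17ν²L/(gD³h_f)) = 2.69×10^-5
Q = -0.965·0.02637·ln(1.475×10^-4) = 0.2245 m³/s
Check: V = 1.18 m/s, Re = 7.17×10^5, f = 0.01713, h_f = 5.64 m ≈ 5.60 m ✓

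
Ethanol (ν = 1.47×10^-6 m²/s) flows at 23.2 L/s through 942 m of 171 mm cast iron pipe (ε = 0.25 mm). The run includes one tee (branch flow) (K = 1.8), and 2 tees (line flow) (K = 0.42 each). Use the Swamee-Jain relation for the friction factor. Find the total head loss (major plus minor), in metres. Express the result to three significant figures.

H_L ≈ 6.89 m

V = 4Q/(πD²) = 1.010 m/s; V²/2g = 0.05201 m
Re = 1.18×10^5, ε/D = 0.00146 → f = 0.02355 (Swamee-Jain)
Major: h_f = f(L/D)·V²/2g = 0.02355·5509·0.05201 = 6.749 m
Minor: ΣK = 2.64; h_m = ΣK·V²/2g = 0.1373 m
Total H_L = 6.749 + 0.1373 = 6.886 m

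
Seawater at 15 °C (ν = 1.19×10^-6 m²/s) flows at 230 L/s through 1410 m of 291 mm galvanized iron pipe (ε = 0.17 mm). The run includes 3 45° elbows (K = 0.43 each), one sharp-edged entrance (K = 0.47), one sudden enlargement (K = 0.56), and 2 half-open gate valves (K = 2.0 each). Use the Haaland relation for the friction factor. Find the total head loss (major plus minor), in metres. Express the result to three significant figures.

H_L ≈ 56.4 m

V = 4Q/(πD²) = 3.458 m/s; V²/2g = 0.6095 m
Re = 8.46×10^5, ε/D = 5.84×10^-4 → f = 0.01779 (Haaland)
Major: h_f = f(L/D)·V²/2g = 0.01779·4845·0.6095 = 52.56 m
Minor: ΣK = 6.32; h_m = ΣK·V²/2g = 3.852 m
Total H_L = 52.56 + 3.852 = 56.41 m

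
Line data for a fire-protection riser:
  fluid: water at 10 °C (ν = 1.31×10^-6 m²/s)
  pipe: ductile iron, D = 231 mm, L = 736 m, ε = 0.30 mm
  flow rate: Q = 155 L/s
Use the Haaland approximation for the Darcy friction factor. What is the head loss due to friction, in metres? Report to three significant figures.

V = 4Q/(πD²) = 4·0.155/(π·0.231²) = 3.698 m/s
Re = VD/ν = 3.698·0.231/1.31×10^-6 = 6.52×10^5 → turbulent
ε/D = 0.30/231 = 0.00130
Haaland: f = 0.02132
h_f = f(L/D)V²/(2g) = 0.02132·(736/0.231)·3.698²/(2·9.81) = 47.37 m

h_f ≈ 47.4 m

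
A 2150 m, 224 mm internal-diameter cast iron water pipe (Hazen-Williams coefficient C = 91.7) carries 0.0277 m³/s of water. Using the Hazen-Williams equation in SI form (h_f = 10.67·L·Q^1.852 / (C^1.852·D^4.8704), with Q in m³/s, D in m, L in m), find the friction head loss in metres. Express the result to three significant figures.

h_f ≈ 10.1 m

h_f = 10.67·2150·0.0277^1.852 / (91.7^1.852·0.224^4.8704) = 10.15 m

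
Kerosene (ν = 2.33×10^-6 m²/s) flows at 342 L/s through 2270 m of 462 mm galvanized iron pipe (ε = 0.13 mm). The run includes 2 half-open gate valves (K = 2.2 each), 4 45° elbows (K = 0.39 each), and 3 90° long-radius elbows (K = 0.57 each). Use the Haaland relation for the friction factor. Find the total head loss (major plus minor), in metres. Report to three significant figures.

H_L ≈ 18.6 m

V = 4Q/(πD²) = 2.040 m/s; V²/2g = 0.2121 m
Re = 4.05×10^5, ε/D = 2.81×10^-4 → f = 0.01625 (Haaland)
Major: h_f = f(L/D)·V²/2g = 0.01625·4913·0.2121 = 16.94 m
Minor: ΣK = 7.67; h_m = ΣK·V²/2g = 1.627 m
Total H_L = 16.94 + 1.627 = 18.57 m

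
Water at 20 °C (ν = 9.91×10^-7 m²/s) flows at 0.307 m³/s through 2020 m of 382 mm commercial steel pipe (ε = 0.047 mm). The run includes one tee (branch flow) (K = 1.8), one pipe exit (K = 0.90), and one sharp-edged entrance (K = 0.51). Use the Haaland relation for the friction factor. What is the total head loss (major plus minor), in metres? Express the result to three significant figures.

V = 4Q/(πD²) = 2.679 m/s; V²/2g = 0.3657 m
Re = 1.03×10^6, ε/D = 1.23×10^-4 → f = 0.01362 (Haaland)
Major: h_f = f(L/D)·V²/2g = 0.01362·5288·0.3657 = 26.34 m
Minor: ΣK = 3.21; h_m = ΣK·V²/2g = 1.174 m
Total H_L = 26.34 + 1.174 = 27.52 m

H_L ≈ 27.5 m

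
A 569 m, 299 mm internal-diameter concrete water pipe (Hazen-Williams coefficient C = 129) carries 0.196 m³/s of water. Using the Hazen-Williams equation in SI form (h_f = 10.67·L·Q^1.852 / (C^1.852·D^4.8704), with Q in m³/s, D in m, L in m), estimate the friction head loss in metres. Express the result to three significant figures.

h_f = 10.67·569·0.196^1.852 / (129^1.852·0.299^4.8704) = 13.10 m

h_f ≈ 13.1 m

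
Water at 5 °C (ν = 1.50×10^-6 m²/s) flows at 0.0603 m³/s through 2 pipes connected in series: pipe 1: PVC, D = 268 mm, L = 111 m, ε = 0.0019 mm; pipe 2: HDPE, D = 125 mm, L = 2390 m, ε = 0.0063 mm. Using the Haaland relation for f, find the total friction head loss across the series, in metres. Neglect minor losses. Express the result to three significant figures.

Pipe 1: V = 1.069 m/s, Re = 1.91×10^5, ε/D = 7.09×10^-6, f = 0.01568, h_1 = f(L/D)V²/2g = 0.3782 m
Pipe 2: V = 4.914 m/s, Re = 4.09×10^5, ε/D = 5.04×10^-5, f = 0.01408, h_2 = f(L/D)V²/2g = 331.4 m
Series → Q common, losses add: H = Σh = 331.7 m

H ≈ 332 m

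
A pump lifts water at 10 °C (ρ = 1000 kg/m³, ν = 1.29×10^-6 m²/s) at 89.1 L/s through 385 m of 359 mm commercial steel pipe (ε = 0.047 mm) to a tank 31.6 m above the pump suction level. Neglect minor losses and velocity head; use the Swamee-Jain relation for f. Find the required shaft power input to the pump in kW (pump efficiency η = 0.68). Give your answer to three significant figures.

P_shaft ≈ 41.5 kW

V = 4Q/(πD²) = 0.8802 m/s; Re = 2.45×10^5; ε/D = 1.31×10^-4; f = 0.01615
h_f = f(L/D)V²/2g = 0.6841 m
Total head H = z + h_f = 31.6 + 0.6841 = 32.28 m
P_hyd = ρgQH = 1000·9.81·0.0891·32.28 = 28.22 kW
P_shaft = P_hyd/η = 28.22/0.68 = 41.50 kW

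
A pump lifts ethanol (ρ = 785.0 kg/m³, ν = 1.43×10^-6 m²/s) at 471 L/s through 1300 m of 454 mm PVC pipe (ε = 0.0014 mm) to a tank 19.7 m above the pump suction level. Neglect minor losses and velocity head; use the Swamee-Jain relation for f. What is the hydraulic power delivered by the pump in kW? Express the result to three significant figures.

P_hyd ≈ 124 kW

V = 4Q/(πD²) = 2.910 m/s; Re = 9.24×10^5; ε/D = 3.08×10^-6; f = 0.01184
h_f = f(L/D)V²/2g = 14.62 m
Total head H = z + h_f = 19.7 + 14.62 = 34.32 m
P_hyd = ρgQH = 785.0·9.81·0.471·34.32 = 124.5 kW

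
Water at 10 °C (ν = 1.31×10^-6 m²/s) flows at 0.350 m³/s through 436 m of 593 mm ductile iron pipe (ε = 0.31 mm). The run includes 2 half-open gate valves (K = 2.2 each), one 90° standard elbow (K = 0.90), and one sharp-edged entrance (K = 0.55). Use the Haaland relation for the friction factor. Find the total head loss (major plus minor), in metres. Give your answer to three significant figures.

V = 4Q/(πD²) = 1.267 m/s; V²/2g = 0.08185 m
Re = 5.74×10^5, ε/D = 5.23×10^-4 → f = 0.01762 (Haaland)
Major: h_f = f(L/D)·V²/2g = 0.01762·735.2·0.08185 = 1.061 m
Minor: ΣK = 5.85; h_m = ΣK·V²/2g = 0.4788 m
Total H_L = 1.061 + 0.4788 = 1.539 m

H_L ≈ 1.54 m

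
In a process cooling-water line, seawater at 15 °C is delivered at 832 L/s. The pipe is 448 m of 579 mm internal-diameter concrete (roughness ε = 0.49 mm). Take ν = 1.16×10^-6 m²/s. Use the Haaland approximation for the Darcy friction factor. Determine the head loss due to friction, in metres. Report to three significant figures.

V = 4Q/(πD²) = 4·0.832/(π·0.579²) = 3.160 m/s
Re = VD/ν = 3.160·0.579/1.16×10^-6 = 1.58×10^6 → turbulent
ε/D = 0.49/579 = 8.46×10^-4
Haaland: f = 0.01909
h_f = f(L/D)V²/(2g) = 0.01909·(448/0.579)·3.160²/(2·9.81) = 7.518 m

h_f ≈ 7.52 m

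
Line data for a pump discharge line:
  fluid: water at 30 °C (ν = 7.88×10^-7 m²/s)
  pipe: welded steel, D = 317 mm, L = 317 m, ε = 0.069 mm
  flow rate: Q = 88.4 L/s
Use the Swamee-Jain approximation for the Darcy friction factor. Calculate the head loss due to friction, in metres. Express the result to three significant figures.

h_f ≈ 1.01 m

V = 4Q/(πD²) = 4·0.0884/(π·0.317²) = 1.120 m/s
Re = VD/ν = 1.120·0.317/7.88×10^-7 = 4.51×10^5 → turbulent
ε/D = 0.069/317 = 2.18×10^-4
Swamee-Jain: f = 0.01581
h_f = f(L/D)V²/(2g) = 0.01581·(317/0.317)·1.120²/(2·9.81) = 1.011 m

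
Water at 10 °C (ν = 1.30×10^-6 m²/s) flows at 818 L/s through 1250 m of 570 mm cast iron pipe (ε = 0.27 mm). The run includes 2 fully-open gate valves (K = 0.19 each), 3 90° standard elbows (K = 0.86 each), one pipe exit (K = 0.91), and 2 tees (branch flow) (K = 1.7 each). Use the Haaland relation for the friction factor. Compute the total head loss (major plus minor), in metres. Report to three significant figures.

V = 4Q/(πD²) = 3.206 m/s; V²/2g = 0.5238 m
Re = 1.41×10^6, ε/D = 4.74×10^-4 → f = 0.01686 (Haaland)
Major: h_f = f(L/D)·V²/2g = 0.01686·2193·0.5238 = 19.37 m
Minor: ΣK = 7.27; h_m = ΣK·V²/2g = 3.808 m
Total H_L = 19.37 + 3.808 = 23.17 m

H_L ≈ 23.2 m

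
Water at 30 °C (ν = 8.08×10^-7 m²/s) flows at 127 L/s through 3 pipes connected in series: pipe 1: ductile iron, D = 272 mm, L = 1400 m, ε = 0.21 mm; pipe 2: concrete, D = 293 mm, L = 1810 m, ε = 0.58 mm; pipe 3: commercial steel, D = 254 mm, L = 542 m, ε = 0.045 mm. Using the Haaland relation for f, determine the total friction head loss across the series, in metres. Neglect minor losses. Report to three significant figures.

Pipe 1: V = 2.186 m/s, Re = 7.36×10^5, ε/D = 7.72×10^-4, f = 0.01892, h_1 = f(L/D)V²/2g = 23.72 m
Pipe 2: V = 1.884 m/s, Re = 6.83×10^5, ε/D = 0.00198, f = 0.02364, h_2 = f(L/D)V²/2g = 26.41 m
Pipe 3: V = 2.506 m/s, Re = 7.88×10^5, ε/D = 1.77×10^-4, f = 0.01455, h_3 = f(L/D)V²/2g = 9.941 m
Series → Q common, losses add: H = Σh = 60.07 m

H ≈ 60.1 m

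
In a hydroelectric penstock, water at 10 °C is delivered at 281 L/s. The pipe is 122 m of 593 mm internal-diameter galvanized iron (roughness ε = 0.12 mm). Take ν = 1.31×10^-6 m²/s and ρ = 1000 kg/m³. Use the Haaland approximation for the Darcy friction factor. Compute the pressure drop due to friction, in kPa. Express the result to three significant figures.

V = 4Q/(πD²) = 4·0.281/(π·0.593²) = 1.017 m/s
Re = VD/ν = 1.017·0.593/1.31×10^-6 = 4.61×10^5 → turbulent
ε/D = 0.12/593 = 2.02×10^-4
Haaland: f = 0.01542
h_f = f(L/D)V²/(2g) = 0.01542·(122/0.593)·1.017²/(2·9.81) = 0.1674 m
Δp = ρg·h_f = 1000·9.81·0.1674 = 1.642 kPa

Δp ≈ 1.64 kPa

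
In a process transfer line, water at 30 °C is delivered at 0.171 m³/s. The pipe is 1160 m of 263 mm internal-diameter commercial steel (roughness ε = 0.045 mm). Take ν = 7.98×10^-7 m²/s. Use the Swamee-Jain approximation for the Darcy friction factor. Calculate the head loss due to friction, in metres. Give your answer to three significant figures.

V = 4Q/(πD²) = 4·0.171/(π·0.263²) = 3.148 m/s
Re = VD/ν = 3.148·0.263/7.98×10^-7 = 1.04×10^6 → turbulent
ε/D = 0.045/263 = 1.71×10^-4
Swamee-Jain: f = 0.01441
h_f = f(L/D)V²/(2g) = 0.01441·(1160/0.263)·3.148²/(2·9.81) = 32.10 m

h_f ≈ 32.1 m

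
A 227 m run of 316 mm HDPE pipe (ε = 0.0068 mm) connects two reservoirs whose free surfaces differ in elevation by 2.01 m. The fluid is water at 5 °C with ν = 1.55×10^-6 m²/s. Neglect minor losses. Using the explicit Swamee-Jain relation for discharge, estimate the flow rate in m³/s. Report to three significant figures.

Swamee-Jain (Type II): Q = -0.965·√(gD⁵h_f/L)·ln[ε/(3.7D) + √(3.17ν²L/(gD³h_f))]
√(gD⁵h_f/L) = √(9.81·0.316⁵·2.01/227) = 0.01654
ε/(3.7D) = 5.82×10^-6; √(3.17ν²L/(gD³h_f)) = 5.27×10^-5
Q = -0.965·0.01654·ln(5.853×10^-5) = 0.1556 m³/s
Check: V = 1.98 m/s, Re = 4.04×10^5, f = 0.01390, h_f = 2.00 m ≈ 2.01 m ✓

Q ≈ 0.156 m³/s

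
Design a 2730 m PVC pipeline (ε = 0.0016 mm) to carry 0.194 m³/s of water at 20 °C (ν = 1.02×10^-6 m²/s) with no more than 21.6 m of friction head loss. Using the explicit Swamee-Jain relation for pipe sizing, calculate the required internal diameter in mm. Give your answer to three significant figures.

Swamee-Jain (Type III): D = 0.66·[ε^1.25·(LQ²/(gh_f))^4.75 + ν·Q^9.4·(L/(gh_f))^5.2]^0.04
LQ²/(gh_f) = 0.4849; L/(gh_f) = 12.88
Term 1 = ε^1.25·(…)^4.75 = 1.83×10^-9; Term 2 = ν·Q^9.4·(…)^5.2 = 1.22×10^-7
D = 0.66·(1.83×10^-9 + 1.22×10^-7)^0.04 = 0.3493 m = 349 mm
Check: V = 2.02 m/s, Re = 6.93×10^5, f = 0.01245, h_f = 20.3 m ≈ 21.6 m ✓

D ≈ 349 mm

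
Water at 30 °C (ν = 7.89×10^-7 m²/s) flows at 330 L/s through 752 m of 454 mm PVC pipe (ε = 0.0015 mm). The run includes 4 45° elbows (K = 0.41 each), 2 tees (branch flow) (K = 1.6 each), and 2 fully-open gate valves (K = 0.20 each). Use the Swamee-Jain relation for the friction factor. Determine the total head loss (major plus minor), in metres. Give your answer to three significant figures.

V = 4Q/(πD²) = 2.039 m/s; V²/2g = 0.2118 m
Re = 1.17×10^6, ε/D = 3.30×10^-6 → f = 0.01139 (Swamee-Jain)
Major: h_f = f(L/D)·V²/2g = 0.01139·1656·0.2118 = 3.997 m
Minor: ΣK = 5.24; h_m = ΣK·V²/2g = 1.110 m
Total H_L = 3.997 + 1.110 = 5.107 m

H_L ≈ 5.11 m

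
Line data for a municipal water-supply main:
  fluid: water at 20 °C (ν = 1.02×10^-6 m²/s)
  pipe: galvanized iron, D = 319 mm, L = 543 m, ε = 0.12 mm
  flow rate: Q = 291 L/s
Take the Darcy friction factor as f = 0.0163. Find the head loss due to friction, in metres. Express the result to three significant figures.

V = 4Q/(πD²) = 4·0.291/(π·0.319²) = 3.641 m/s
h_f = f(L/D)V²/(2g) = 0.01630·(543/0.319)·3.641²/(2·9.81) = 18.75 m

h_f ≈ 18.7 m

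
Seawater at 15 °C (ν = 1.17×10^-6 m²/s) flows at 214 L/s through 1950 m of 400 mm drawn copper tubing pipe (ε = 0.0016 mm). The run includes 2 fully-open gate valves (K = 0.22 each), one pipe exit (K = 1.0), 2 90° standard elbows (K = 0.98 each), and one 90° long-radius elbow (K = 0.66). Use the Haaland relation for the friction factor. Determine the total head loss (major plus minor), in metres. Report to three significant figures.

H_L ≈ 9.80 m

V = 4Q/(πD²) = 1.703 m/s; V²/2g = 0.1478 m
Re = 5.82×10^5, ε/D = 4.00×10^-6 → f = 0.01276 (Haaland)
Major: h_f = f(L/D)·V²/2g = 0.01276·4875·0.1478 = 9.197 m
Minor: ΣK = 4.06; h_m = ΣK·V²/2g = 0.6001 m
Total H_L = 9.197 + 0.6001 = 9.797 m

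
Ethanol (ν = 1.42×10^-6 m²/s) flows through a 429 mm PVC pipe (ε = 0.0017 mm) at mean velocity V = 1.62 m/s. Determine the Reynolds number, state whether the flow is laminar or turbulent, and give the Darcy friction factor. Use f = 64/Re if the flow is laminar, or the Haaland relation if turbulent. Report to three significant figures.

Re = VD/ν = 1.620·0.429/1.42×10^-6 = 4.89×10^5
Re > 4000 → turbulent; ε/D = 3.96×10^-6
Haaland: f = 0.01316

Re ≈ 4.89×10^5; turbulent; f ≈ 0.0132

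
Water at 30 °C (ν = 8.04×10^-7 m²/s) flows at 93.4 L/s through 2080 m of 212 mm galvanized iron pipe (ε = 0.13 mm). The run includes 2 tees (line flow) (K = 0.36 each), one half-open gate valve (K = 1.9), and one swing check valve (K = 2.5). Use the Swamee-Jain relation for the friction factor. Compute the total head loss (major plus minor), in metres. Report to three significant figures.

H_L ≈ 65.6 m

V = 4Q/(πD²) = 2.646 m/s; V²/2g = 0.3568 m
Re = 6.98×10^5, ε/D = 6.13×10^-4 → f = 0.01821 (Swamee-Jain)
Major: h_f = f(L/D)·V²/2g = 0.01821·9811·0.3568 = 63.77 m
Minor: ΣK = 5.12; h_m = ΣK·V²/2g = 1.827 m
Total H_L = 63.77 + 1.827 = 65.60 m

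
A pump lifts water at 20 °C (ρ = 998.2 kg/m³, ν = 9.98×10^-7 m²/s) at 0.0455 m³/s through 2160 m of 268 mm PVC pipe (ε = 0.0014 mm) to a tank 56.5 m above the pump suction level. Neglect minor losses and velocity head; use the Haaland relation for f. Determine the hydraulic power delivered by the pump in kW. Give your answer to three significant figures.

V = 4Q/(πD²) = 0.8066 m/s; Re = 2.17×10^5; ε/D = 5.22×10^-6; f = 0.01529
h_f = f(L/D)V²/2g = 4.087 m
Total head H = z + h_f = 56.5 + 4.087 = 60.59 m
P_hyd = ρgQH = 998.2·9.81·0.0455·60.59 = 26.99 kW

P_hyd ≈ 27.0 kW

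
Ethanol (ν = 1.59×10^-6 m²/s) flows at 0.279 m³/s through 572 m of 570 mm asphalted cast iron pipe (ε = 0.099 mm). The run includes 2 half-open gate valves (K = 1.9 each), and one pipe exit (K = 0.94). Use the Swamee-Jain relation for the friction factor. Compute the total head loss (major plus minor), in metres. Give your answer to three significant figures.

H_L ≈ 1.24 m

V = 4Q/(πD²) = 1.093 m/s; V²/2g = 0.06093 m
Re = 3.92×10^5, ε/D = 1.74×10^-4 → f = 0.01563 (Swamee-Jain)
Major: h_f = f(L/D)·V²/2g = 0.01563·1004·0.06093 = 0.9554 m
Minor: ΣK = 4.74; h_m = ΣK·V²/2g = 0.2888 m
Total H_L = 0.9554 + 0.2888 = 1.244 m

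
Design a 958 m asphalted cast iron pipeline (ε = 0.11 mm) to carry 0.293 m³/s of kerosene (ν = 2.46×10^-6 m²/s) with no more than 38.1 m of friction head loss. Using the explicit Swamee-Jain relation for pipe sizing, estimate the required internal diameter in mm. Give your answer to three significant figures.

D ≈ 318 mm

Swamee-Jain (Type III): D = 0.66·[ε^1.25·(LQ²/(gh_f))^4.75 + ν·Q^9.4·(L/(gh_f))^5.2]^0.04
LQ²/(gh_f) = 0.2200; L/(gh_f) = 2.563
Term 1 = ε^1.25·(…)^4.75 = 8.48×10^-9; Term 2 = ν·Q^9.4·(…)^5.2 = 3.20×10^-9
D = 0.66·(8.48×10^-9 + 3.20×10^-9)^0.04 = 0.3179 m = 318 mm
Check: V = 3.69 m/s, Re = 4.77×10^5, f = 0.01678, h_f = 35.1 m ≈ 38.1 m ✓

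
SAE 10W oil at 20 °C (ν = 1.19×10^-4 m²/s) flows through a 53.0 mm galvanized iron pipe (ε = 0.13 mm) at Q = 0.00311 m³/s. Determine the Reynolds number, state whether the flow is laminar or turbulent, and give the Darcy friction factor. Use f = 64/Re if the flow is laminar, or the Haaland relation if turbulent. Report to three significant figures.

Re ≈ 628; laminar; f = 64/Re ≈ 0.102

V = 4Q/(πD²) = 1.410 m/s
Re = VD/ν = 1.410·0.0530/1.19×10^-4 = 628
Re < 2300 → laminar → f = 64/Re = 0.1019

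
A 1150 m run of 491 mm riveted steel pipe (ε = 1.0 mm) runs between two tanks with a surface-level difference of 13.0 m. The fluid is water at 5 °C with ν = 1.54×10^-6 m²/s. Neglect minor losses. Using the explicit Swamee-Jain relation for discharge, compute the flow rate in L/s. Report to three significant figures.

Swamee-Jain (Type II): Q = -0.965·√(gD⁵h_f/L)·ln[ε/(3.7D) + √(3.17ν²L/(gD³h_f))]
√(gD⁵h_f/L) = √(9.81·0.491⁵·13.0/1150) = 0.05625
ε/(3.7D) = 5.50×10^-4; √(3.17ν²L/(gD³h_f)) = 2.39×10^-5
Q = -0.965·0.05625·ln(5.744×10^-4) = 0.4051 m³/s
Check: V = 2.14 m/s, Re = 6.82×10^5, f = 0.02390, h_f = 13.1 m ≈ 13.0 m ✓

Q ≈ 405 L/s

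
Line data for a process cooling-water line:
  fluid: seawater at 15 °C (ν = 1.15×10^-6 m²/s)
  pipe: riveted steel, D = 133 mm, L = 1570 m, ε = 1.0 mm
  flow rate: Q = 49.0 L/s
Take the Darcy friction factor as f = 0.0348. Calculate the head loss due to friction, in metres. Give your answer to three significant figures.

h_f ≈ 260 m

V = 4Q/(πD²) = 4·0.0490/(π·0.133²) = 3.527 m/s
h_f = f(L/D)V²/(2g) = 0.03480·(1570/0.133)·3.527²/(2·9.81) = 260.5 m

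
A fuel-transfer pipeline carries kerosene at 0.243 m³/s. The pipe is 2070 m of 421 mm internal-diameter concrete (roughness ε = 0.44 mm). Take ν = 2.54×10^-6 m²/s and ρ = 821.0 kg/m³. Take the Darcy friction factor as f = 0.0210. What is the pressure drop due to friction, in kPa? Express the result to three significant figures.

V = 4Q/(πD²) = 4·0.243/(π·0.421²) = 1.746 m/s
h_f = f(L/D)V²/(2g) = 0.02100·(2070/0.421)·1.746²/(2·9.81) = 16.04 m
Δp = ρg·h_f = 821.0·9.81·16.04 = 129.2 kPa

Δp ≈ 129 kPa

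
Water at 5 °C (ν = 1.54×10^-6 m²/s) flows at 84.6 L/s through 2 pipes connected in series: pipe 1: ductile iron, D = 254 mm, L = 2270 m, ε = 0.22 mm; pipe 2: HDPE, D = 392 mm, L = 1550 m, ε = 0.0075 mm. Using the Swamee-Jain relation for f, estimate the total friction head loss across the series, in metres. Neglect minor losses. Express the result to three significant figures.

H ≈ 27.3 m

Pipe 1: V = 1.670 m/s, Re = 2.75×10^5, ε/D = 8.66×10^-4, f = 0.02026, h_1 = f(L/D)V²/2g = 25.72 m
Pipe 2: V = 0.7010 m/s, Re = 1.78×10^5, ε/D = 1.91×10^-5, f = 0.01605, h_2 = f(L/D)V²/2g = 1.589 m
Series → Q common, losses add: H = Σh = 27.31 m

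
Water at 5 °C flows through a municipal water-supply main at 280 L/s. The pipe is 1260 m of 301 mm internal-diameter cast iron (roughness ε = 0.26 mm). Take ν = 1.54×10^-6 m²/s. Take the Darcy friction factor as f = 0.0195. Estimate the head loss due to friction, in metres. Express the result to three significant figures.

h_f ≈ 64.4 m

V = 4Q/(πD²) = 4·0.280/(π·0.301²) = 3.935 m/s
h_f = f(L/D)V²/(2g) = 0.01950·(1260/0.301)·3.935²/(2·9.81) = 64.42 m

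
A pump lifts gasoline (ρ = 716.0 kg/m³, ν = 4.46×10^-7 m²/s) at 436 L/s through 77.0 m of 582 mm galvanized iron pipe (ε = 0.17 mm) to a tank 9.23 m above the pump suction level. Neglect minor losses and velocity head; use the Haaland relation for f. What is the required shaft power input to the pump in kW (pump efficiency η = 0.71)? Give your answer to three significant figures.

P_shaft ≈ 41.0 kW

V = 4Q/(πD²) = 1.639 m/s; Re = 2.14×10^6; ε/D = 2.92×10^-4; f = 0.01520
h_f = f(L/D)V²/2g = 0.2753 m
Total head H = z + h_f = 9.23 + 0.2753 = 9.505 m
P_hyd = ρgQH = 716.0·9.81·0.436·9.505 = 29.11 kW
P_shaft = P_hyd/η = 29.11/0.71 = 41.00 kW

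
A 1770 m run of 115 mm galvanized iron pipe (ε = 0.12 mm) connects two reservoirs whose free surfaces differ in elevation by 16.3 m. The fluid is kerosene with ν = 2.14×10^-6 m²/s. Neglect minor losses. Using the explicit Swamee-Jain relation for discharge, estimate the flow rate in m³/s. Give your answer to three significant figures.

Swamee-Jain (Type II): Q = -0.965·√(gD⁵h_f/L)·ln[ε/(3.7D) + √(3.17ν²L/(gD³h_f))]
√(gD⁵h_f/L) = √(9.81·0.115⁵·16.3/1770) = 0.001348
ε/(3.7D) = 2.82×10^-4; √(3.17ν²L/(gD³h_f)) = 3.25×10^-4
Q = -0.965·0.001348·ln(6.071×10^-4) = 0.009635 m³/s
Check: V = 0.928 m/s, Re = 4.98×10^4, f = 0.02432, h_f = 16.4 m ≈ 16.3 m ✓

Q ≈ 0.00963 m³/s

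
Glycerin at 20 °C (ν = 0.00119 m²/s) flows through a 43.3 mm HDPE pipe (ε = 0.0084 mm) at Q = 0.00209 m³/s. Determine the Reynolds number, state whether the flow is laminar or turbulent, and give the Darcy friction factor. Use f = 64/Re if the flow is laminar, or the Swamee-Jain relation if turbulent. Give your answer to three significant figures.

Re ≈ 51.6; laminar; f = 64/Re ≈ 1.24

V = 4Q/(πD²) = 1.419 m/s
Re = VD/ν = 1.419·0.0433/0.00119 = 51.6
Re < 2300 → laminar → f = 64/Re = 1.239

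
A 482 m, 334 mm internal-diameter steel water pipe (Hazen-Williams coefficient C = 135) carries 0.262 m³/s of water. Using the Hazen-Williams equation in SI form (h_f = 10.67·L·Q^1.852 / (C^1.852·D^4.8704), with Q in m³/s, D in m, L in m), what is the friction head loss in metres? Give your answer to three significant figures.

h_f = 10.67·482·0.262^1.852 / (135^1.852·0.334^4.8704) = 10.19 m

h_f ≈ 10.2 m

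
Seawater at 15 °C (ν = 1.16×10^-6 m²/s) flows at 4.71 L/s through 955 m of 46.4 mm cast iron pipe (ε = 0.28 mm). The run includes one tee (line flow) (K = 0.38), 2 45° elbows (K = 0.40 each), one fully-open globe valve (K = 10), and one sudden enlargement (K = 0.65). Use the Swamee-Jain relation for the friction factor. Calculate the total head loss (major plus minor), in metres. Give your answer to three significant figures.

H_L ≈ 275 m

V = 4Q/(πD²) = 2.785 m/s; V²/2g = 0.3954 m
Re = 1.11×10^5, ε/D = 0.00603 → f = 0.03316 (Swamee-Jain)
Major: h_f = f(L/D)·V²/2g = 0.03316·20582·0.3954 = 269.9 m
Minor: ΣK = 11.8; h_m = ΣK·V²/2g = 4.678 m
Total H_L = 269.9 + 4.678 = 274.6 m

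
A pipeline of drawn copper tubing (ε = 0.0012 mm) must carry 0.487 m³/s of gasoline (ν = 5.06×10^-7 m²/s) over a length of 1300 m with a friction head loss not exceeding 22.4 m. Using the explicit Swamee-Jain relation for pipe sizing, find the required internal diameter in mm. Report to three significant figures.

D ≈ 409 mm

Swamee-Jain (Type III): D = 0.66·[ε^1.25·(LQ²/(gh_f))^4.75 + ν·Q^9.4·(L/(gh_f))^5.2]^0.04
LQ²/(gh_f) = 1.403; L/(gh_f) = 5.916
Term 1 = ε^1.25·(…)^4.75 = 1.98×10^-7; Term 2 = ν·Q^9.4·(…)^5.2 = 6.05×10^-6
D = 0.66·(1.98×10^-7 + 6.05×10^-6)^0.04 = 0.4087 m = 409 mm
Check: V = 3.71 m/s, Re = 3.00×10^6, f = 0.009875, h_f = 22.1 m ≈ 22.4 m ✓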